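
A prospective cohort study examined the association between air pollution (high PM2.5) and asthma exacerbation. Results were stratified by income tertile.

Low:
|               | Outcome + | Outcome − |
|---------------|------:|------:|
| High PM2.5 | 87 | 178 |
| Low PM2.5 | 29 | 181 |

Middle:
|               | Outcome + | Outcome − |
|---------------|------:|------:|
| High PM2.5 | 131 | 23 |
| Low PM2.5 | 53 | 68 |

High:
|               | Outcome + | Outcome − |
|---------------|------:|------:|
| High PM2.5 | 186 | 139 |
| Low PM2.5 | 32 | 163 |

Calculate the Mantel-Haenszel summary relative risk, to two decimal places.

RR_MH = Σ(aᵢ·n₀ᵢ/nᵢ) / Σ(cᵢ·n₁ᵢ/nᵢ), with n₁ᵢ = aᵢ+bᵢ (exposed), n₀ᵢ = cᵢ+dᵢ (unexposed), nᵢ = n₁ᵢ+n₀ᵢ.
Stratum 1 (Low): n₁ = 265, n₀ = 210, n = 475; a·n₀/n = 87·210/475 = 38.4632; c·n₁/n = 29·265/475 = 16.1789
Stratum 2 (Middle): n₁ = 154, n₀ = 121, n = 275; a·n₀/n = 131·121/275 = 57.6400; c·n₁/n = 53·154/275 = 29.6800
Stratum 3 (High): n₁ = 325, n₀ = 195, n = 520; a·n₀/n = 186·195/520 = 69.7500; c·n₁/n = 32·325/520 = 20.0000
RR_MH = (38.4632 + 57.6400 + 69.7500) / (16.1789 + 29.6800 + 20.0000) = 165.8532 / 65.8589 = 2.51831

2.52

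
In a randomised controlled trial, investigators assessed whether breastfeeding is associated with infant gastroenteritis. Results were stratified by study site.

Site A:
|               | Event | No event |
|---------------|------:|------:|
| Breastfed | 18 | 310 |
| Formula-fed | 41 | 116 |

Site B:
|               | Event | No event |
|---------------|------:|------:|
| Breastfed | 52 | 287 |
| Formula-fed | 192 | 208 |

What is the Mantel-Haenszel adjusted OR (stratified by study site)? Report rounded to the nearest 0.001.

0.188

OR_MH = Σ(aᵢdᵢ/nᵢ) / Σ(bᵢcᵢ/nᵢ), where nᵢ is the stratum total.
Stratum 1 (Site A): n = 485; a·d/n = 18·116/485 = 4.3052; b·c/n = 310·41/485 = 26.2062
Stratum 2 (Site B): n = 739; a·d/n = 52·208/739 = 14.6360; b·c/n = 287·192/739 = 74.5656
OR_MH = (4.3052 + 14.6360) / (26.2062 + 74.5656) = 18.9411 / 100.7718 = 0.18796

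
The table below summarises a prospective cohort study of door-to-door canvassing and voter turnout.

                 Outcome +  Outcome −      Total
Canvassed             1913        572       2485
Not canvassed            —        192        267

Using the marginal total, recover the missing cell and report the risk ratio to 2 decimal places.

The missing cell is in the unexposed row: 267 − 192 = 75.
So a = 1913, b = 572, c = 75, d = 192.
RR = [a/(a+b)] / [c/(c+d)] = (1913/2485) / (75/267) = 0.76982/0.28090 = 2.74056

2.74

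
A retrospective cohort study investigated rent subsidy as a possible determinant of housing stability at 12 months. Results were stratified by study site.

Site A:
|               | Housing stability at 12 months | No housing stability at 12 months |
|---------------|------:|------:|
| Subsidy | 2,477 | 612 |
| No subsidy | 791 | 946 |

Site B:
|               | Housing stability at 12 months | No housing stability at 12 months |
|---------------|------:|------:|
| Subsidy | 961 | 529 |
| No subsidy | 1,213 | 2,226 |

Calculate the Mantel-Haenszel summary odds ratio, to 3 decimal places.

3.989

OR_MH = Σ(aᵢdᵢ/nᵢ) / Σ(bᵢcᵢ/nᵢ), where nᵢ is the stratum total.
Stratum 1 (Site A): n = 4826; a·d/n = 2477·946/4826 = 485.5454; b·c/n = 612·791/4826 = 100.3092
Stratum 2 (Site B): n = 4929; a·d/n = 961·2226/4929 = 434.0000; b·c/n = 529·1213/4929 = 130.1840
OR_MH = (485.5454 + 434.0000) / (100.3092 + 130.1840) = 919.5454 / 230.4932 = 3.98947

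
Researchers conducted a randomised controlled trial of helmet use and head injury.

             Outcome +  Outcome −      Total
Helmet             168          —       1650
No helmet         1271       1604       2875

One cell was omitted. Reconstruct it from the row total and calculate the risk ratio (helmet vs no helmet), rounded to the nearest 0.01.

The missing cell is in the exposed row: 1650 − 168 = 1482.
So a = 168, b = 1482, c = 1271, d = 1604.
RR = [a/(a+b)] / [c/(c+d)] = (168/1650) / (1271/2875) = 0.10182/0.44209 = 0.23031

0.23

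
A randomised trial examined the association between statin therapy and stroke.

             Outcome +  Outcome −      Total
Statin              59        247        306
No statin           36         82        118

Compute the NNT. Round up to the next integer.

Risk in treated group = 59/306 = 0.19281; risk in control = 36/118 = 0.30508.
Absolute risk reduction = 0.30508 − 0.19281 = 0.11227
NNT = 1 / ARR = 1 / 0.11227 = 8.907 → round up → 9

9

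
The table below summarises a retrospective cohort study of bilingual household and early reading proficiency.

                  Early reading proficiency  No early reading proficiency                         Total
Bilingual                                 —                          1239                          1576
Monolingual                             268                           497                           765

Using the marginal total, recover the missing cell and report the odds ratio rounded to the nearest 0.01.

0.50

The missing cell is in the exposed row: 1576 − 1239 = 337.
So a = 337, b = 1239, c = 268, d = 497.
OR = (a·d)/(b·c) = (337 × 497) / (1239 × 268) = 167489 / 332052 = 0.50441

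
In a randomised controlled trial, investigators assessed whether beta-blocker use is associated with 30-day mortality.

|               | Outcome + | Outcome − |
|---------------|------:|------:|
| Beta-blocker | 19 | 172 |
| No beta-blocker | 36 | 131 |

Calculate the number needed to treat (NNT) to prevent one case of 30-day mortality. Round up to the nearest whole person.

9

Risk in treated group = 19/191 = 0.09948; risk in control = 36/167 = 0.21557.
Absolute risk reduction = 0.21557 − 0.09948 = 0.11609
NNT = 1 / ARR = 1 / 0.11609 = 8.614 → round up → 9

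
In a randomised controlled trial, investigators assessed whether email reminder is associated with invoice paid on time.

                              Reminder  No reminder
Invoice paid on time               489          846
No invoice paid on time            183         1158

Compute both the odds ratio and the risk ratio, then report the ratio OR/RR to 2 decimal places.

Reading the table with exposure as columns: a = 489 (Reminder, case), b = 183 (Reminder, non-case), c = 846 (No reminder, case), d = 1158.
OR = (489·1158)/(183·846) = 566262/154818 = 3.65760
Risk in exposed = 489/672 = 0.72768; risk in unexposed = 846/2004 = 0.42216; RR = 1.72372
OR/RR = 3.65760 / 1.72372 = 2.12192
The outcome is not rare, so the OR lies further from 1 than the RR.

2.12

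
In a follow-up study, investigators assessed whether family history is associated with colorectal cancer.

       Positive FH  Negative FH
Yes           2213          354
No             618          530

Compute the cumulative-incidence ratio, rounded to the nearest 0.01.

1.95

Reading the table with exposure as columns: a = 2213 (Positive FH, case), b = 618 (Positive FH, non-case), c = 354 (Negative FH, case), d = 530.
Risk in exposed = 2213/2831 = 0.78170; risk in unexposed = 354/884 = 0.40045.
RR = 0.78170 / 0.40045 = 1.95205
The risk among the exposed is 1.95 times that among the unexposed.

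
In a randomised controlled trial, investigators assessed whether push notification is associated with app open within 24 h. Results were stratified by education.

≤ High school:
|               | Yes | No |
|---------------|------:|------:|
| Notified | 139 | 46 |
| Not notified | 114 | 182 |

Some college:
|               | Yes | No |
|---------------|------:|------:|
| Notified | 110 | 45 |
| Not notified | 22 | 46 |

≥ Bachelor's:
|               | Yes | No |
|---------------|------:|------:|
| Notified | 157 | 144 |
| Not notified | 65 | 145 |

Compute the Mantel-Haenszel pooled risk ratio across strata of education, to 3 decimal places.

1.885

RR_MH = Σ(aᵢ·n₀ᵢ/nᵢ) / Σ(cᵢ·n₁ᵢ/nᵢ), with n₁ᵢ = aᵢ+bᵢ (exposed), n₀ᵢ = cᵢ+dᵢ (unexposed), nᵢ = n₁ᵢ+n₀ᵢ.
Stratum 1 (≤ High school): n₁ = 185, n₀ = 296, n = 481; a·n₀/n = 139·296/481 = 85.5385; c·n₁/n = 114·185/481 = 43.8462
Stratum 2 (Some college): n₁ = 155, n₀ = 68, n = 223; a·n₀/n = 110·68/223 = 33.5426; c·n₁/n = 22·155/223 = 15.2915
Stratum 3 (≥ Bachelor's): n₁ = 301, n₀ = 210, n = 511; a·n₀/n = 157·210/511 = 64.5205; c·n₁/n = 65·301/511 = 38.2877
RR_MH = (85.5385 + 33.5426 + 64.5205) / (43.8462 + 15.2915 + 38.2877) = 183.6016 / 97.4253 = 1.88454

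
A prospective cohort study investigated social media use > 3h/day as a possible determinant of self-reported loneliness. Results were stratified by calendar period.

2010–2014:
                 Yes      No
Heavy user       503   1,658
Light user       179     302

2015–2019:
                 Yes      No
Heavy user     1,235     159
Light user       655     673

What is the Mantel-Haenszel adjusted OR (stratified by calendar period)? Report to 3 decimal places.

2.409

OR_MH = Σ(aᵢdᵢ/nᵢ) / Σ(bᵢcᵢ/nᵢ), where nᵢ is the stratum total.
Stratum 1 (2010–2014): n = 2642; a·d/n = 503·302/2642 = 57.4966; b·c/n = 1658·179/2642 = 112.3323
Stratum 2 (2015–2019): n = 2722; a·d/n = 1235·673/2722 = 305.3472; b·c/n = 159·655/2722 = 38.2605
OR_MH = (57.4966 + 305.3472) / (112.3323 + 38.2605) = 362.8438 / 150.5928 = 2.40944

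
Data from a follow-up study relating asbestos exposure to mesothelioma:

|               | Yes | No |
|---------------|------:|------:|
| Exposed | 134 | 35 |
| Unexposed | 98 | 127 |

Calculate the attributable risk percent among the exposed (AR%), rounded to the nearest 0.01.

Cells: a = 134, b = 35, c = 98, d = 127.
Risk in exposed = 134/169 = 0.79290; risk in unexposed = 98/225 = 0.43556.
RR = 0.79290/0.43556 = 1.82043
AR% = (RR − 1)/RR × 100 = (1.82043 − 1)/1.82043 × 100 = 45.0680%

45.07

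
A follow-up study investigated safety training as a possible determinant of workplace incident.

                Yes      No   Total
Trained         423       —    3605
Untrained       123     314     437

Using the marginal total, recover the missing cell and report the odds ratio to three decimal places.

0.339

The missing cell is in the exposed row: 3605 − 423 = 3182.
So a = 423, b = 3182, c = 123, d = 314.
OR = (a·d)/(b·c) = (423 × 314) / (3182 × 123) = 132822 / 391386 = 0.33936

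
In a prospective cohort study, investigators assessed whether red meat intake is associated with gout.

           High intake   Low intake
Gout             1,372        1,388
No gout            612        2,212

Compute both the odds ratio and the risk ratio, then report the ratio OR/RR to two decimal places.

1.99

Reading the table with exposure as columns: a = 1372 (High intake, case), b = 612 (High intake, non-case), c = 1388 (Low intake, case), d = 2212.
OR = (1372·2212)/(612·1388) = 3034864/849456 = 3.57271
Risk in exposed = 1372/1984 = 0.69153; risk in unexposed = 1388/3600 = 0.38556; RR = 1.79360
OR/RR = 3.57271 / 1.79360 = 1.99192
The outcome is not rare, so the OR lies further from 1 than the RR.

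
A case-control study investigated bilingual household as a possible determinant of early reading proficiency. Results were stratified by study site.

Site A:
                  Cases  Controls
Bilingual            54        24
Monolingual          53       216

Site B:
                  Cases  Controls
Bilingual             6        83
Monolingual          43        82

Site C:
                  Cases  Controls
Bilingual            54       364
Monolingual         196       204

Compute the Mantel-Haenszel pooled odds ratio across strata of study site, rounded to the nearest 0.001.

0.459

OR_MH = Σ(aᵢdᵢ/nᵢ) / Σ(bᵢcᵢ/nᵢ), where nᵢ is the stratum total.
Stratum 1 (Site A): n = 347; a·d/n = 54·216/347 = 33.6138; b·c/n = 24·53/347 = 3.6657
Stratum 2 (Site B): n = 214; a·d/n = 6·82/214 = 2.2991; b·c/n = 83·43/214 = 16.6776
Stratum 3 (Site C): n = 818; a·d/n = 54·204/818 = 13.4670; b·c/n = 364·196/818 = 87.2176
OR_MH = (33.6138 + 2.2991 + 13.4670) / (3.6657 + 16.6776 + 87.2176) = 49.3799 / 107.5609 = 0.45909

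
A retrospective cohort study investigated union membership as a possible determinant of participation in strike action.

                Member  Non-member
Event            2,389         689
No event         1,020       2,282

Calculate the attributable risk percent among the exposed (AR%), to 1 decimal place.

66.9

Reading the table with exposure as columns: a = 2389 (Member, case), b = 1020 (Member, non-case), c = 689 (Non-member, case), d = 2282.
Risk in exposed = 2389/3409 = 0.70079; risk in unexposed = 689/2971 = 0.23191.
RR = 0.70079/0.23191 = 3.02185
AR% = (RR − 1)/RR × 100 = (3.02185 − 1)/3.02185 × 100 = 66.9077%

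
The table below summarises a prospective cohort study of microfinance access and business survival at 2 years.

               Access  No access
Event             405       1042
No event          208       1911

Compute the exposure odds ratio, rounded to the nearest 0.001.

3.571

Reading the table with exposure as columns: a = 405 (Access, case), b = 208 (Access, non-case), c = 1042 (No access, case), d = 1911.
OR = (a·d)/(b·c) = (405 × 1911) / (208 × 1042) = 773955 / 216736 = 3.57096
The odds of business survival at 2 years are about 3.57 times as high in the access group.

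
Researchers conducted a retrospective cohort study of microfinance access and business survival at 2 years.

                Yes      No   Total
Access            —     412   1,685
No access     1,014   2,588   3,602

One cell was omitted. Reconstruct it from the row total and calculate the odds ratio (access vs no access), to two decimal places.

The missing cell is in the exposed row: 1685 − 412 = 1273.
So a = 1273, b = 412, c = 1014, d = 2588.
OR = (a·d)/(b·c) = (1273 × 2588) / (412 × 1014) = 3294524 / 417768 = 7.88601

7.89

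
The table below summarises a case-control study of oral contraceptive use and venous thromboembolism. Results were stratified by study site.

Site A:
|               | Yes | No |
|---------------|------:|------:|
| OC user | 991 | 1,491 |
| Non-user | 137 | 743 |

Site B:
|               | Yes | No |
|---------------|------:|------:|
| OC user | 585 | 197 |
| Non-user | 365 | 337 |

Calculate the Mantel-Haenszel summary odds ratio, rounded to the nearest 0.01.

3.22

OR_MH = Σ(aᵢdᵢ/nᵢ) / Σ(bᵢcᵢ/nᵢ), where nᵢ is the stratum total.
Stratum 1 (Site A): n = 3362; a·d/n = 991·743/3362 = 219.0104; b·c/n = 1491·137/3362 = 60.7576
Stratum 2 (Site B): n = 1484; a·d/n = 585·337/1484 = 132.8470; b·c/n = 197·365/1484 = 48.4535
OR_MH = (219.0104 + 132.8470) / (60.7576 + 48.4535) = 351.8574 / 109.2111 = 3.22181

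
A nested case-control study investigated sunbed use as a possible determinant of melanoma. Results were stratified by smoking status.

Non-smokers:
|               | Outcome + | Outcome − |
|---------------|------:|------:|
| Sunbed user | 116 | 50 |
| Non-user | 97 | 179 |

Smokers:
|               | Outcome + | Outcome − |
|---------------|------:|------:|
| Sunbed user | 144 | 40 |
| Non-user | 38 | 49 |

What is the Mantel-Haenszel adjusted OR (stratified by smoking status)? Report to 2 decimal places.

4.40

OR_MH = Σ(aᵢdᵢ/nᵢ) / Σ(bᵢcᵢ/nᵢ), where nᵢ is the stratum total.
Stratum 1 (Non-smokers): n = 442; a·d/n = 116·179/442 = 46.9774; b·c/n = 50·97/442 = 10.9729
Stratum 2 (Smokers): n = 271; a·d/n = 144·49/271 = 26.0369; b·c/n = 40·38/271 = 5.6089
OR_MH = (46.9774 + 26.0369) / (10.9729 + 5.6089) = 73.0143 / 16.5817 = 4.40330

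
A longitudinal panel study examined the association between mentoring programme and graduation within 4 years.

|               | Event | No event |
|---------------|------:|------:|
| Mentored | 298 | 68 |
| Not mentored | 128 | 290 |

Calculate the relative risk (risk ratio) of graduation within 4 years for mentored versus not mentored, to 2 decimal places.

2.66

Cells: a = 298, b = 68, c = 128, d = 290.
Risk in exposed = 298/366 = 0.81421; risk in unexposed = 128/418 = 0.30622.
RR = 0.81421 / 0.30622 = 2.65890
The risk among the exposed is 2.66 times that among the unexposed.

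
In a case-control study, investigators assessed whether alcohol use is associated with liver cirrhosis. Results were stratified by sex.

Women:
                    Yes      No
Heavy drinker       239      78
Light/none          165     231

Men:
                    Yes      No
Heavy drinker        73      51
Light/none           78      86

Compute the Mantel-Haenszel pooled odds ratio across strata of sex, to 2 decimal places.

3.11

OR_MH = Σ(aᵢdᵢ/nᵢ) / Σ(bᵢcᵢ/nᵢ), where nᵢ is the stratum total.
Stratum 1 (Women): n = 713; a·d/n = 239·231/713 = 77.4320; b·c/n = 78·165/713 = 18.0505
Stratum 2 (Men): n = 288; a·d/n = 73·86/288 = 21.7986; b·c/n = 51·78/288 = 13.8125
OR_MH = (77.4320 + 21.7986) / (18.0505 + 13.8125) = 99.2306 / 31.8630 = 3.11429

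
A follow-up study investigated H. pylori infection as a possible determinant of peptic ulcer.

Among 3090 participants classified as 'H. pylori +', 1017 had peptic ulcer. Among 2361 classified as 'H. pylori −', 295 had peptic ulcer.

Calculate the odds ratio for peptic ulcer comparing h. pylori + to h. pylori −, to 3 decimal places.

3.436

From the description: a = 1017, b = 2073, c = 295, d = 2066.
OR = (a·d)/(b·c) = (1017 × 2066) / (2073 × 295) = 2101122 / 611535 = 3.43582
The odds of peptic ulcer are about 3.44 times as high in the h. pylori + group.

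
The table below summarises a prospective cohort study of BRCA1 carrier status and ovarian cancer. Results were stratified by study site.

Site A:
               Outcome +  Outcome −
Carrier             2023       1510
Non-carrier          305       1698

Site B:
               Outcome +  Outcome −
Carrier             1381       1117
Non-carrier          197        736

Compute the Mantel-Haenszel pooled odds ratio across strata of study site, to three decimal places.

6.222

OR_MH = Σ(aᵢdᵢ/nᵢ) / Σ(bᵢcᵢ/nᵢ), where nᵢ is the stratum total.
Stratum 1 (Site A): n = 5536; a·d/n = 2023·1698/5536 = 620.4939; b·c/n = 1510·305/5536 = 83.1918
Stratum 2 (Site B): n = 3431; a·d/n = 1381·736/3431 = 296.2448; b·c/n = 1117·197/3431 = 64.1355
OR_MH = (620.4939 + 296.2448) / (83.1918 + 64.1355) = 916.7387 / 147.3274 = 6.22246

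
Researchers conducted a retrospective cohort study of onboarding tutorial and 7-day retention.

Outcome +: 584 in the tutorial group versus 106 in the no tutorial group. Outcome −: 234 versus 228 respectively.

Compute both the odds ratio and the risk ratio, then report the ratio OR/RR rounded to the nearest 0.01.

From the description: a = 584, b = 234, c = 106, d = 228.
OR = (584·228)/(234·106) = 133152/24804 = 5.36817
Risk in exposed = 584/818 = 0.71394; risk in unexposed = 106/334 = 0.31737; RR = 2.24957
OR/RR = 5.36817 / 2.24957 = 2.38630
The outcome is not rare, so the OR lies further from 1 than the RR.

2.39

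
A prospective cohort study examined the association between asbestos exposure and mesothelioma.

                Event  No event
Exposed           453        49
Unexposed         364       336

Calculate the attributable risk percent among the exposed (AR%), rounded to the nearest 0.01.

Cells: a = 453, b = 49, c = 364, d = 336.
Risk in exposed = 453/502 = 0.90239; risk in unexposed = 364/700 = 0.52000.
RR = 0.90239/0.52000 = 1.73537
AR% = (RR − 1)/RR × 100 = (1.73537 − 1)/1.73537 × 100 = 42.3753%

42.38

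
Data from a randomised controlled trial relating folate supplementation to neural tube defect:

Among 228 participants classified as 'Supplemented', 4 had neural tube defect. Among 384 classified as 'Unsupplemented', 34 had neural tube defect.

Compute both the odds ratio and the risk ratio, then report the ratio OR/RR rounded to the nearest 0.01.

0.93

From the description: a = 4, b = 224, c = 34, d = 350.
OR = (4·350)/(224·34) = 1400/7616 = 0.18382
Risk in exposed = 4/228 = 0.01754; risk in unexposed = 34/384 = 0.08854; RR = 0.19814
OR/RR = 0.18382 / 0.19814 = 0.92773
The outcome is rare in both groups, so OR ≈ RR (ratio near 1).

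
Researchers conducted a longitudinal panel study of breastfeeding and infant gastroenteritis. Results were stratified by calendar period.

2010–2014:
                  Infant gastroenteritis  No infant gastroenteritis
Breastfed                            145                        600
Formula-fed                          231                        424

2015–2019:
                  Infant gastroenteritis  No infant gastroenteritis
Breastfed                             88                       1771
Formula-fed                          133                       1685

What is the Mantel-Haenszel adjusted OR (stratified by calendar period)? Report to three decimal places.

0.517

OR_MH = Σ(aᵢdᵢ/nᵢ) / Σ(bᵢcᵢ/nᵢ), where nᵢ is the stratum total.
Stratum 1 (2010–2014): n = 1400; a·d/n = 145·424/1400 = 43.9143; b·c/n = 600·231/1400 = 99.0000
Stratum 2 (2015–2019): n = 3677; a·d/n = 88·1685/3677 = 40.3264; b·c/n = 1771·133/3677 = 64.0585
OR_MH = (43.9143 + 40.3264) / (99.0000 + 64.0585) = 84.2406 / 163.0585 = 0.51663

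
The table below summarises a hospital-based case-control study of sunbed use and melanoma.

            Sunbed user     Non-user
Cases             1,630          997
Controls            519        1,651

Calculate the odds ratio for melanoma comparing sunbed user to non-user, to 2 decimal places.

Reading the table with exposure as columns: a = 1630 (Sunbed user, case), b = 519 (Sunbed user, non-case), c = 997 (Non-user, case), d = 1651.
OR = (a·d)/(b·c) = (1630 × 1651) / (519 × 997) = 2691130 / 517443 = 5.20082
The odds of melanoma are about 5.20 times as high in the sunbed user group.

5.20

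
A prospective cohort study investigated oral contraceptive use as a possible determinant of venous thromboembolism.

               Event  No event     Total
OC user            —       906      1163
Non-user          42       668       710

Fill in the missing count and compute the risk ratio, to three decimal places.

The missing cell is in the exposed row: 1163 − 906 = 257.
So a = 257, b = 906, c = 42, d = 668.
RR = [a/(a+b)] / [c/(c+d)] = (257/1163) / (42/710) = 0.22098/0.05915 = 3.73562

3.736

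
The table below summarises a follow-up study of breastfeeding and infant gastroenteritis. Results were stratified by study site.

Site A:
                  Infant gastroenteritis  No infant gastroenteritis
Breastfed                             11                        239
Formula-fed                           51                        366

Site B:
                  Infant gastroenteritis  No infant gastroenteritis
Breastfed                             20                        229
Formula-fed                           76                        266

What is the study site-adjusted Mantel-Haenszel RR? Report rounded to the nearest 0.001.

0.361

RR_MH = Σ(aᵢ·n₀ᵢ/nᵢ) / Σ(cᵢ·n₁ᵢ/nᵢ), with n₁ᵢ = aᵢ+bᵢ (exposed), n₀ᵢ = cᵢ+dᵢ (unexposed), nᵢ = n₁ᵢ+n₀ᵢ.
Stratum 1 (Site A): n₁ = 250, n₀ = 417, n = 667; a·n₀/n = 11·417/667 = 6.8771; c·n₁/n = 51·250/667 = 19.1154
Stratum 2 (Site B): n₁ = 249, n₀ = 342, n = 591; a·n₀/n = 20·342/591 = 11.5736; c·n₁/n = 76·249/591 = 32.0203
RR_MH = (6.8771 + 11.5736) / (19.1154 + 32.0203) = 18.4507 / 51.1357 = 0.36082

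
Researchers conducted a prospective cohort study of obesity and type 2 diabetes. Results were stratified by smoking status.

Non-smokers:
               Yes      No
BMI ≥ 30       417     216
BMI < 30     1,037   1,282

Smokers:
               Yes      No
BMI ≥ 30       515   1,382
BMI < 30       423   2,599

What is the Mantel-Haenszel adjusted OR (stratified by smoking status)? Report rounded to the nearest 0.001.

OR_MH = Σ(aᵢdᵢ/nᵢ) / Σ(bᵢcᵢ/nᵢ), where nᵢ is the stratum total.
Stratum 1 (Non-smokers): n = 2952; a·d/n = 417·1282/2952 = 181.0955; b·c/n = 216·1037/2952 = 75.8780
Stratum 2 (Smokers): n = 4919; a·d/n = 515·2599/4919 = 272.1051; b·c/n = 1382·423/4919 = 118.8424
OR_MH = (181.0955 + 272.1051) / (75.8780 + 118.8424) = 453.2006 / 194.7205 = 2.32744

2.327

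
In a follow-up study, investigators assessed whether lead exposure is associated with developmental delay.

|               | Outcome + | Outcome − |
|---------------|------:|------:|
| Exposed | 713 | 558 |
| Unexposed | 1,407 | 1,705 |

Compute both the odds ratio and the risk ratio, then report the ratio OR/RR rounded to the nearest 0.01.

1.25

Cells: a = 713, b = 558, c = 1407, d = 1705.
OR = (713·1705)/(558·1407) = 1215665/785106 = 1.54841
Risk in exposed = 713/1271 = 0.56098; risk in unexposed = 1407/3112 = 0.45212; RR = 1.24076
OR/RR = 1.54841 / 1.24076 = 1.24795
The outcome is not rare, so the OR lies further from 1 than the RR.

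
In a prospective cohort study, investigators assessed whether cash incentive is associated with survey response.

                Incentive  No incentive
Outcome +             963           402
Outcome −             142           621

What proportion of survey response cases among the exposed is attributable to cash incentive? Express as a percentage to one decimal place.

54.9

Reading the table with exposure as columns: a = 963 (Incentive, case), b = 142 (Incentive, non-case), c = 402 (No incentive, case), d = 621.
Risk in exposed = 963/1105 = 0.87149; risk in unexposed = 402/1023 = 0.39296.
RR = 0.87149/0.39296 = 2.21776
AR% = (RR − 1)/RR × 100 = (2.21776 − 1)/2.21776 × 100 = 54.9094%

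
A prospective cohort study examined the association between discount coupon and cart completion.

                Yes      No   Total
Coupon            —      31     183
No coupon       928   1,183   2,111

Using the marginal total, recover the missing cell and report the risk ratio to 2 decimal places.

The missing cell is in the exposed row: 183 − 31 = 152.
So a = 152, b = 31, c = 928, d = 1183.
RR = [a/(a+b)] / [c/(c+d)] = (152/183) / (928/2111) = 0.83060/0.43960 = 1.88944

1.89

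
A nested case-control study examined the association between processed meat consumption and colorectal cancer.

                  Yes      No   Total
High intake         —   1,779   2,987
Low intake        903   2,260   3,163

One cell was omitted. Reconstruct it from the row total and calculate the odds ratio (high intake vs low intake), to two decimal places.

1.70

The missing cell is in the exposed row: 2987 − 1779 = 1208.
So a = 1208, b = 1779, c = 903, d = 2260.
OR = (a·d)/(b·c) = (1208 × 2260) / (1779 × 903) = 2730080 / 1606437 = 1.69946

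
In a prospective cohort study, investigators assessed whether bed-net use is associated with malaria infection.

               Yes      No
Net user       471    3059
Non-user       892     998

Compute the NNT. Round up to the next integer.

Risk in treated group = 471/3530 = 0.13343; risk in control = 892/1890 = 0.47196.
Absolute risk reduction = 0.47196 − 0.13343 = 0.33853
NNT = 1 / ARR = 1 / 0.33853 = 2.954 → round up → 3

3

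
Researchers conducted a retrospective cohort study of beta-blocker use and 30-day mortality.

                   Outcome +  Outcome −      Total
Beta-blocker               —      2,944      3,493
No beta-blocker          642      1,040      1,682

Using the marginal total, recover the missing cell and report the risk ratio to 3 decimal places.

0.412

The missing cell is in the exposed row: 3493 − 2944 = 549.
So a = 549, b = 2944, c = 642, d = 1040.
RR = [a/(a+b)] / [c/(c+d)] = (549/3493) / (642/1682) = 0.15717/0.38169 = 0.41178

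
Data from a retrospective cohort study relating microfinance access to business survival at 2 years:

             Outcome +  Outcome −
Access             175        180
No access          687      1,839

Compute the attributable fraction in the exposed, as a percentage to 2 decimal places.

44.83

Cells: a = 175, b = 180, c = 687, d = 1839.
Risk in exposed = 175/355 = 0.49296; risk in unexposed = 687/2526 = 0.27197.
RR = 0.49296/0.27197 = 1.81253
AR% = (RR − 1)/RR × 100 = (1.81253 − 1)/1.81253 × 100 = 44.8286%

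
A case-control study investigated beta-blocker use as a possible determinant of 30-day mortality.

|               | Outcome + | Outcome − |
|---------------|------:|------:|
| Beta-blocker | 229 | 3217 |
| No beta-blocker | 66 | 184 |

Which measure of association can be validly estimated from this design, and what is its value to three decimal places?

0.198

Cells: a = 229, b = 3217, c = 66, d = 184.
This is a case-control study: participants were sampled on outcome status, so risks in the source population cannot be estimated directly — relative risk is not valid here. The odds ratio is the appropriate measure.
OR = (a·d)/(b·c) = (229 × 184) / (3217 × 66) = 42136 / 212322 = 0.19845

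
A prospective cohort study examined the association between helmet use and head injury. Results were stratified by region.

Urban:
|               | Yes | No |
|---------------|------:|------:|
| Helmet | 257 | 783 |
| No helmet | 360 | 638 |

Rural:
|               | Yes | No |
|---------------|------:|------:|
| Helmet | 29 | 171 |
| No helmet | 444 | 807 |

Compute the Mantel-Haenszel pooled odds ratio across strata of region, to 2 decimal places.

OR_MH = Σ(aᵢdᵢ/nᵢ) / Σ(bᵢcᵢ/nᵢ), where nᵢ is the stratum total.
Stratum 1 (Urban): n = 2038; a·d/n = 257·638/2038 = 80.4544; b·c/n = 783·360/2038 = 138.3121
Stratum 2 (Rural): n = 1451; a·d/n = 29·807/1451 = 16.1289; b·c/n = 171·444/1451 = 52.3253
OR_MH = (80.4544 + 16.1289) / (138.3121 + 52.3253) = 96.5832 / 190.6374 = 0.50663

0.51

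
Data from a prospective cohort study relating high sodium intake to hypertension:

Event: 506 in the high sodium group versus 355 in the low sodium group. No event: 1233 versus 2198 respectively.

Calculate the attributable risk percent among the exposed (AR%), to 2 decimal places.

From the description: a = 506, b = 1233, c = 355, d = 2198.
Risk in exposed = 506/1739 = 0.29097; risk in unexposed = 355/2553 = 0.13905.
RR = 0.29097/0.13905 = 2.09254
AR% = (RR − 1)/RR × 100 = (2.09254 − 1)/2.09254 × 100 = 52.2111%

52.21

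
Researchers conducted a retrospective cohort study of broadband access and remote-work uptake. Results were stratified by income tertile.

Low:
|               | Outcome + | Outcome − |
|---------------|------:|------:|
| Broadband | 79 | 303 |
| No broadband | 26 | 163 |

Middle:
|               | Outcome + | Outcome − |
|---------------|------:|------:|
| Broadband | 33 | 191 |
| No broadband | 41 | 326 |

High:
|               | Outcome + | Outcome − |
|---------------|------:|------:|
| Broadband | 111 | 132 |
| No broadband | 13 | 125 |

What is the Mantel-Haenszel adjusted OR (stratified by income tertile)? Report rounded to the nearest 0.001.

2.446

OR_MH = Σ(aᵢdᵢ/nᵢ) / Σ(bᵢcᵢ/nᵢ), where nᵢ is the stratum total.
Stratum 1 (Low): n = 571; a·d/n = 79·163/571 = 22.5517; b·c/n = 303·26/571 = 13.7968
Stratum 2 (Middle): n = 591; a·d/n = 33·326/591 = 18.2030; b·c/n = 191·41/591 = 13.2504
Stratum 3 (High): n = 381; a·d/n = 111·125/381 = 36.4173; b·c/n = 132·13/381 = 4.5039
OR_MH = (22.5517 + 18.2030 + 36.4173) / (13.7968 + 13.2504 + 4.5039) = 77.1720 / 31.5512 = 2.44593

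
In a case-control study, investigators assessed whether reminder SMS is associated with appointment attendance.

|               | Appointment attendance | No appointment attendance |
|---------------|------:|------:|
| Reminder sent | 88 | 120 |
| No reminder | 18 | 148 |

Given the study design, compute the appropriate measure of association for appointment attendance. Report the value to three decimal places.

Cells: a = 88, b = 120, c = 18, d = 148.
This is a case-control study: participants were sampled on outcome status, so risks in the source population cannot be estimated directly — relative risk is not valid here. The odds ratio is the appropriate measure.
OR = (a·d)/(b·c) = (88 × 148) / (120 × 18) = 13024 / 2160 = 6.02963

6.030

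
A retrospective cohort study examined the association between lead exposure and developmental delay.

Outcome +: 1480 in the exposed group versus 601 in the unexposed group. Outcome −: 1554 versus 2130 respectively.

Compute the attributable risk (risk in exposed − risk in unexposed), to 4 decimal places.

From the description: a = 1480, b = 1554, c = 601, d = 2130.
Risk in exposed = 1480/3034 = 0.487805; risk in unexposed = 601/2731 = 0.220066.
Risk difference = 0.487805 − 0.220066 = 0.267739

0.2677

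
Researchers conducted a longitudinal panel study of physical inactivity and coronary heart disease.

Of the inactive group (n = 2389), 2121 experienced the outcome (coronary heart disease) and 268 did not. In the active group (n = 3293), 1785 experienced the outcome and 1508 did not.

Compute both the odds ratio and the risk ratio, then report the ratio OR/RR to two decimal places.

4.08

From the description: a = 2121, b = 268, c = 1785, d = 1508.
OR = (2121·1508)/(268·1785) = 3198468/478380 = 6.68604
Risk in exposed = 2121/2389 = 0.88782; risk in unexposed = 1785/3293 = 0.54206; RR = 1.63786
OR/RR = 6.68604 / 1.63786 = 4.08217
The outcome is not rare, so the OR lies further from 1 than the RR.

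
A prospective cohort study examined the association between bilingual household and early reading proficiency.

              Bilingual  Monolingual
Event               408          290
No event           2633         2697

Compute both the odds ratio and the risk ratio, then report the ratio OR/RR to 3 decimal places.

Reading the table with exposure as columns: a = 408 (Bilingual, case), b = 2633 (Bilingual, non-case), c = 290 (Monolingual, case), d = 2697.
OR = (408·2697)/(2633·290) = 1100376/763570 = 1.44109
Risk in exposed = 408/3041 = 0.13417; risk in unexposed = 290/2987 = 0.09709; RR = 1.38191
OR/RR = 1.44109 / 1.38191 = 1.04282
The outcome is not rare, so the OR lies further from 1 than the RR.

1.043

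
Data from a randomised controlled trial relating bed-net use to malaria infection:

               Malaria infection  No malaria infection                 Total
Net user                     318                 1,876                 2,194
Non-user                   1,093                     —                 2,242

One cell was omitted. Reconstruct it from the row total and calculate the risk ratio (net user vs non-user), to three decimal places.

0.297

The missing cell is in the unexposed row: 2242 − 1093 = 1149.
So a = 318, b = 1876, c = 1093, d = 1149.
RR = [a/(a+b)] / [c/(c+d)] = (318/2194) / (1093/2242) = 0.14494/0.48751 = 0.29731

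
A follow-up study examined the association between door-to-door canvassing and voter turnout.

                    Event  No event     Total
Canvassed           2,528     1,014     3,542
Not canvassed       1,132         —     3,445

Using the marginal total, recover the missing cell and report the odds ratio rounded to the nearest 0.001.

5.094

The missing cell is in the unexposed row: 3445 − 1132 = 2313.
So a = 2528, b = 1014, c = 1132, d = 2313.
OR = (a·d)/(b·c) = (2528 × 2313) / (1014 × 1132) = 5847264 / 1147848 = 5.09411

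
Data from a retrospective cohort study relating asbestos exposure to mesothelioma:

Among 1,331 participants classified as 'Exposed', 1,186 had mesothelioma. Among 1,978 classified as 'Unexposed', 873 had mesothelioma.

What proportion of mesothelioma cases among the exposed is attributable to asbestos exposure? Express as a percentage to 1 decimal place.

From the description: a = 1186, b = 145, c = 873, d = 1105.
Risk in exposed = 1186/1331 = 0.89106; risk in unexposed = 873/1978 = 0.44135.
RR = 0.89106/0.44135 = 2.01892
AR% = (RR − 1)/RR × 100 = (2.01892 − 1)/2.01892 × 100 = 50.4685%

50.5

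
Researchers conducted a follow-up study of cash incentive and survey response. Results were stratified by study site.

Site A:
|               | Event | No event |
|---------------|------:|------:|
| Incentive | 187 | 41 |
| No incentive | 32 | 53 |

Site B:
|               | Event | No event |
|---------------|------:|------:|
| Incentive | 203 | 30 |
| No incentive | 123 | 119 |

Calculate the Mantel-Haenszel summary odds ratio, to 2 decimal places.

OR_MH = Σ(aᵢdᵢ/nᵢ) / Σ(bᵢcᵢ/nᵢ), where nᵢ is the stratum total.
Stratum 1 (Site A): n = 313; a·d/n = 187·53/313 = 31.6645; b·c/n = 41·32/313 = 4.1917
Stratum 2 (Site B): n = 475; a·d/n = 203·119/475 = 50.8568; b·c/n = 30·123/475 = 7.7684
OR_MH = (31.6645 + 50.8568) / (4.1917 + 7.7684) = 82.5214 / 11.9601 = 6.89971

6.90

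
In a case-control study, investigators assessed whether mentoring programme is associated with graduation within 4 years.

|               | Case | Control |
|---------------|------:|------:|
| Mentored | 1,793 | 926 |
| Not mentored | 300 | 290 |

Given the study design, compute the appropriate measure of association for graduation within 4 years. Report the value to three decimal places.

Cells: a = 1793, b = 926, c = 300, d = 290.
This is a case-control study: participants were sampled on outcome status, so risks in the source population cannot be estimated directly — relative risk is not valid here. The odds ratio is the appropriate measure.
OR = (a·d)/(b·c) = (1793 × 290) / (926 × 300) = 519970 / 277800 = 1.87174

1.872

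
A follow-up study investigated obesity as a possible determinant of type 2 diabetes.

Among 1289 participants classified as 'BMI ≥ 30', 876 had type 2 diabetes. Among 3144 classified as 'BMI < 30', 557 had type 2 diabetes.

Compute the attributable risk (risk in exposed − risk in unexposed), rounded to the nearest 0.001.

From the description: a = 876, b = 413, c = 557, d = 2587.
Risk in exposed = 876/1289 = 0.679597; risk in unexposed = 557/3144 = 0.177163.
Risk difference = 0.679597 − 0.177163 = 0.502434

0.502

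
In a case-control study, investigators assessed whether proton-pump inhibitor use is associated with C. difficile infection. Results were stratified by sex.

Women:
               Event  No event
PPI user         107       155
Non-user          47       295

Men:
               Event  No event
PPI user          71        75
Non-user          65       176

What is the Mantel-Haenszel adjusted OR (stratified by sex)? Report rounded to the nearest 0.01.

3.43

OR_MH = Σ(aᵢdᵢ/nᵢ) / Σ(bᵢcᵢ/nᵢ), where nᵢ is the stratum total.
Stratum 1 (Women): n = 604; a·d/n = 107·295/604 = 52.2599; b·c/n = 155·47/604 = 12.0613
Stratum 2 (Men): n = 387; a·d/n = 71·176/387 = 32.2894; b·c/n = 75·65/387 = 12.5969
OR_MH = (52.2599 + 32.2894) / (12.0613 + 12.5969) = 84.5493 / 24.6582 = 3.42886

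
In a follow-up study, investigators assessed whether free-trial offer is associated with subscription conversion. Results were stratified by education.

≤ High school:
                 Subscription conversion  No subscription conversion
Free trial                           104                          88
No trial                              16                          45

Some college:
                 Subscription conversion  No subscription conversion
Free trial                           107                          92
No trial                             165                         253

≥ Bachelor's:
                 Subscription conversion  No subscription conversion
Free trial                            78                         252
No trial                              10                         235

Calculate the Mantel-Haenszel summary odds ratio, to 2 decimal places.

2.73

OR_MH = Σ(aᵢdᵢ/nᵢ) / Σ(bᵢcᵢ/nᵢ), where nᵢ is the stratum total.
Stratum 1 (≤ High school): n = 253; a·d/n = 104·45/253 = 18.4980; b·c/n = 88·16/253 = 5.5652
Stratum 2 (Some college): n = 617; a·d/n = 107·253/617 = 43.8752; b·c/n = 92·165/617 = 24.6029
Stratum 3 (≥ Bachelor's): n = 575; a·d/n = 78·235/575 = 31.8783; b·c/n = 252·10/575 = 4.3826
OR_MH = (18.4980 + 43.8752 + 31.8783) / (5.5652 + 24.6029 + 4.3826) = 94.2515 / 34.5507 = 2.72791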